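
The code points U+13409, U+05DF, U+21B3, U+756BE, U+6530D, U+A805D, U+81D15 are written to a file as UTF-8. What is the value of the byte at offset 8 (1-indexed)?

0x86

1-indexed offset 8 is 0-indexed offset 7.
U+13409 → 4-byte form F0 93 90 89 at offsets 0–3.
U+05DF → 2-byte form D7 9F at offsets 4–5.
U+21B3 → 3-byte form E2 86 B3 at offsets 6–8.
Offset 7 falls in char 3's range; it's byte 2 of E2 86 B3 = 0x86.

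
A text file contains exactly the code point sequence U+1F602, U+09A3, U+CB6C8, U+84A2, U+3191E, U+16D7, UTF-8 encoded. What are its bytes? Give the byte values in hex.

U+1F602: 4-byte form → F0 9F 98 82.
U+09A3: 3-byte form → E0 A6 A3.
U+CB6C8: 4-byte form → F3 8B 9B 88.
U+84A2: 3-byte form → E8 92 A2.
U+3191E: 4-byte form → F0 B1 A4 9E.
U+16D7: 3-byte form → E1 9B 97.
Concatenated (21 bytes): F0 9F 98 82 E0 A6 A3 F3 8B 9B 88 E8 92 A2 F0 B1 A4 9E E1 9B 97.

F0 9F 98 82 E0 A6 A3 F3 8B 9B 88 E8 92 A2 F0 B1 A4 9E E1 9B 97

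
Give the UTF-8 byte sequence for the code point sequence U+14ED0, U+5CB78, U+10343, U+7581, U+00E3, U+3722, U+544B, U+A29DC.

F0 94 BB 90 F1 9C AD B8 F0 90 8D 83 E7 96 81 C3 A3 E3 9C A2 E5 91 8B F2 A2 A7 9C

U+14ED0: 4-byte form → F0 94 BB 90.
U+5CB78: 4-byte form → F1 9C AD B8.
U+10343: 4-byte form → F0 90 8D 83.
U+7581: 3-byte form → E7 96 81.
U+00E3: 2-byte form → C3 A3.
U+3722: 3-byte form → E3 9C A2.
U+544B: 3-byte form → E5 91 8B.
U+A29DC: 4-byte form → F2 A2 A7 9C.
Concatenated (27 bytes): F0 94 BB 90 F1 9C AD B8 F0 90 8D 83 E7 96 81 C3 A3 E3 9C A2 E5 91 8B F2 A2 A7 9C.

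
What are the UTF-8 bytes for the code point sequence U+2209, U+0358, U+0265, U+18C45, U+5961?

U+2209: 3-byte form → E2 88 89.
U+0358: 2-byte form → CD 98.
U+0265: 2-byte form → C9 A5.
U+18C45: 4-byte form → F0 98 B1 85.
U+5961: 3-byte form → E5 A5 A1.
Concatenated (14 bytes): E2 88 89 CD 98 C9 A5 F0 98 B1 85 E5 A5 A1.

E2 88 89 CD 98 C9 A5 F0 98 B1 85 E5 A5 A1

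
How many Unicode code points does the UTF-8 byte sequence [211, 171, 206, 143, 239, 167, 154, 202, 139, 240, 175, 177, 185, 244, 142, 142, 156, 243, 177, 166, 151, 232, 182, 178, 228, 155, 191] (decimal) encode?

Byte at offset 0: 0xD3 = 11010011 → 2-byte char (#1). Advance 2.
Byte at offset 2: 0xCE = 11001110 → 2-byte char (#2). Advance 2.
Byte at offset 4: 0xEF = 11101111 → 3-byte char (#3). Advance 3.
Byte at offset 7: 0xCA = 11001010 → 2-byte char (#4). Advance 2.
Byte at offset 9: 0xF0 = 11110000 → 4-byte char (#5). Advance 4.
Byte at offset 13: 0xF4 = 11110100 → 4-byte char (#6). Advance 4.
Byte at offset 17: 0xF3 = 11110011 → 4-byte char (#7). Advance 4.
Byte at offset 21: 0xE8 = 11101000 → 3-byte char (#8). Advance 3.
Byte at offset 24: 0xE4 = 11100100 → 3-byte char (#9). Advance 3.
Reached end at offset 27 after 9 code points.

9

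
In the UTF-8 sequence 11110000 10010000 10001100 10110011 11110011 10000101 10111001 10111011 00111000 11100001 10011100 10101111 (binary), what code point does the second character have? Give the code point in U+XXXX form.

U+C5E7B

Offset 0: leading byte 0xF0 = 11110000 → 4-byte char #1 = F0 90 8C B3.
Offset 4: leading byte 0xF3 = 11110011 → 4-byte char #2 = F3 85 B9 BB.
Leading byte 0xF3 = 11110011 matches 11110xxx → 4-byte sequence.
Byte 1: 0xF3 = 11110011, payload 011 (3 bits).
Byte 2: 0x85 = 10000101 (10xxxxxx ✓), payload 000101.
Byte 3: 0xB9 = 10111001 (10xxxxxx ✓), payload 111001.
Byte 4: 0xBB = 10111011 (10xxxxxx ✓), payload 111011.
Concatenate: 011000101111001111011 = 0xC5E7B (21 bits → U+C5E7B).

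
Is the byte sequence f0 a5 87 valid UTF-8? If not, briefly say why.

Leading byte 0xF0 = 11110000 → 4-byte form, but only 3 bytes are present.

invalid (sequence truncated)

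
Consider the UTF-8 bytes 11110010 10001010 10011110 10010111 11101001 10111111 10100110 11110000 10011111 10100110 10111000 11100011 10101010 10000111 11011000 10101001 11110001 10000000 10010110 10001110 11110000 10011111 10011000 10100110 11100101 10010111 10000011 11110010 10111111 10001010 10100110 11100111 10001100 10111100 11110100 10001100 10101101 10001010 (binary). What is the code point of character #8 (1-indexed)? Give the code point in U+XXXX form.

Offset 0: leading byte 0xF2 = 11110010 → 4-byte char #1 = F2 8A 9E 97.
Offset 4: leading byte 0xE9 = 11101001 → 3-byte char #2 = E9 BF A6.
Offset 7: leading byte 0xF0 = 11110000 → 4-byte char #3 = F0 9F A6 B8.
Offset 11: leading byte 0xE3 = 11100011 → 3-byte char #4 = E3 AA 87.
Offset 14: leading byte 0xD8 = 11011000 → 2-byte char #5 = D8 A9.
Offset 16: leading byte 0xF1 = 11110001 → 4-byte char #6 = F1 80 96 8E.
Offset 20: leading byte 0xF0 = 11110000 → 4-byte char #7 = F0 9F 98 A6.
Offset 24: leading byte 0xE5 = 11100101 → 3-byte char #8 = E5 97 83.
Leading byte 0xE5 = 11100101 matches 1110xxxx → 3-byte sequence.
Byte 1: 0xE5 = 11100101, payload 0101 (4 bits).
Byte 2: 0x97 = 10010111 (10xxxxxx ✓), payload 010111.
Byte 3: 0x83 = 10000011 (10xxxxxx ✓), payload 000011.
Concatenate: 0101010111000011 = 0x55C3 (16 bits → U+55C3).

U+55C3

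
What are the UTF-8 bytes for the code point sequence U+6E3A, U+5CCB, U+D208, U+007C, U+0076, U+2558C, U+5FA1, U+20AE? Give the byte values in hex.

U+6E3A: 3-byte form → E6 B8 BA.
U+5CCB: 3-byte form → E5 B3 8B.
U+D208: 3-byte form → ED 88 88.
U+007C: 1-byte form → 7C.
U+0076: 1-byte form → 76.
U+2558C: 4-byte form → F0 A5 96 8C.
U+5FA1: 3-byte form → E5 BE A1.
U+20AE: 3-byte form → E2 82 AE.
Concatenated (21 bytes): E6 B8 BA E5 B3 8B ED 88 88 7C 76 F0 A5 96 8C E5 BE A1 E2 82 AE.

E6 B8 BA E5 B3 8B ED 88 88 7C 76 F0 A5 96 8C E5 BE A1 E2 82 AE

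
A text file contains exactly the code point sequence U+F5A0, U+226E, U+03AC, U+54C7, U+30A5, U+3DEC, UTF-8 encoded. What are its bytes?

EF 96 A0 E2 89 AE CE AC E5 93 87 E3 82 A5 E3 B7 AC

U+F5A0: 3-byte form → EF 96 A0.
U+226E: 3-byte form → E2 89 AE.
U+03AC: 2-byte form → CE AC.
U+54C7: 3-byte form → E5 93 87.
U+30A5: 3-byte form → E3 82 A5.
U+3DEC: 3-byte form → E3 B7 AC.
Concatenated (17 bytes): EF 96 A0 E2 89 AE CE AC E5 93 87 E3 82 A5 E3 B7 AC.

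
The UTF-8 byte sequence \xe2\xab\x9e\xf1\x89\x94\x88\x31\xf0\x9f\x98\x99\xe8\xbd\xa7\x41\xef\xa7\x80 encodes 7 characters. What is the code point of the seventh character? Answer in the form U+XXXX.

Offset 0: leading byte 0xE2 = 11100010 → 3-byte char #1 = E2 AB 9E.
Offset 3: leading byte 0xF1 = 11110001 → 4-byte char #2 = F1 89 94 88.
Offset 7: leading byte 0x31 = 00110001 → 1-byte char #3 = 31.
Offset 8: leading byte 0xF0 = 11110000 → 4-byte char #4 = F0 9F 98 99.
Offset 12: leading byte 0xE8 = 11101000 → 3-byte char #5 = E8 BD A7.
Offset 15: leading byte 0x41 = 01000001 → 1-byte char #6 = 41.
Offset 16: leading byte 0xEF = 11101111 → 3-byte char #7 = EF A7 80.
Leading byte 0xEF = 11101111 matches 1110xxxx → 3-byte sequence.
Byte 1: 0xEF = 11101111, payload 1111 (4 bits).
Byte 2: 0xA7 = 10100111 (10xxxxxx ✓), payload 100111.
Byte 3: 0x80 = 10000000 (10xxxxxx ✓), payload 000000.
Concatenate: 1111100111000000 = 0xF9C0 (16 bits → U+F9C0).

U+F9C0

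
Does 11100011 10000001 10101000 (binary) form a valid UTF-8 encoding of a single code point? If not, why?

Leading byte 0xE3 = 11100011 → 3-byte form.
Continuation bytes 0x81=10000001, 0xA8=10101000 all match 10xxxxxx.
Decoded value 0x3068 is ≥ 0x800 (shortest form) and not a surrogate.

valid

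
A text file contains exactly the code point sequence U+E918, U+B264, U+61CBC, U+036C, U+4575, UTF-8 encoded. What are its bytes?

U+E918: 3-byte form → EE A4 98.
U+B264: 3-byte form → EB 89 A4.
U+61CBC: 4-byte form → F1 A1 B2 BC.
U+036C: 2-byte form → CD AC.
U+4575: 3-byte form → E4 95 B5.
Concatenated (15 bytes): EE A4 98 EB 89 A4 F1 A1 B2 BC CD AC E4 95 B5.

EE A4 98 EB 89 A4 F1 A1 B2 BC CD AC E4 95 B5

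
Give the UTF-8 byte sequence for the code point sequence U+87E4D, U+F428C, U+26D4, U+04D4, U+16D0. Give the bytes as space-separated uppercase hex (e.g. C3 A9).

U+87E4D: 4-byte form → F2 87 B9 8D.
U+F428C: 4-byte form → F3 B4 8A 8C.
U+26D4: 3-byte form → E2 9B 94.
U+04D4: 2-byte form → D3 94.
U+16D0: 3-byte form → E1 9B 90.
Concatenated (16 bytes): F2 87 B9 8D F3 B4 8A 8C E2 9B 94 D3 94 E1 9B 90.

F2 87 B9 8D F3 B4 8A 8C E2 9B 94 D3 94 E1 9B 90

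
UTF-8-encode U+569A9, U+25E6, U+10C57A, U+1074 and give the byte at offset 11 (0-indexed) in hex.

0xE1

U+569A9 → 4-byte form F1 96 A6 A9 at offsets 0–3.
U+25E6 → 3-byte form E2 97 A6 at offsets 4–6.
U+10C57A → 4-byte form F4 8C 95 BA at offsets 7–10.
U+1074 → 3-byte form E1 81 B4 at offsets 11–13.
Offset 11 falls in char 4's range; it's byte 1 of E1 81 B4 = 0xE1.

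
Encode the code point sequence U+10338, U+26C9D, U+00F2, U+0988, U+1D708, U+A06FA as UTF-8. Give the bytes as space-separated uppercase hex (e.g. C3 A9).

U+10338: 4-byte form → F0 90 8C B8.
U+26C9D: 4-byte form → F0 A6 B2 9D.
U+00F2: 2-byte form → C3 B2.
U+0988: 3-byte form → E0 A6 88.
U+1D708: 4-byte form → F0 9D 9C 88.
U+A06FA: 4-byte form → F2 A0 9B BA.
Concatenated (21 bytes): F0 90 8C B8 F0 A6 B2 9D C3 B2 E0 A6 88 F0 9D 9C 88 F2 A0 9B BA.

F0 90 8C B8 F0 A6 B2 9D C3 B2 E0 A6 88 F0 9D 9C 88 F2 A0 9B BA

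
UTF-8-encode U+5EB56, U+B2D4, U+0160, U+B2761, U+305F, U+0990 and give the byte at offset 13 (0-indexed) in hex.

U+5EB56 → 4-byte form F1 9E AD 96 at offsets 0–3.
U+B2D4 → 3-byte form EB 8B 94 at offsets 4–6.
U+0160 → 2-byte form C5 A0 at offsets 7–8.
U+B2761 → 4-byte form F2 B2 9D A1 at offsets 9–12.
U+305F → 3-byte form E3 81 9F at offsets 13–15.
Offset 13 falls in char 5's range; it's byte 1 of E3 81 9F = 0xE3.

0xE3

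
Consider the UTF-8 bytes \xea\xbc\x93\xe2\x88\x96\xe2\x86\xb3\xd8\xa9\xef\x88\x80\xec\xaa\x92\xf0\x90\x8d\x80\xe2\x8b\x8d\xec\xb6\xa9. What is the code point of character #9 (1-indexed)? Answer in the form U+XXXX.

U+CDA9

Offset 0: leading byte 0xEA = 11101010 → 3-byte char #1 = EA BC 93.
Offset 3: leading byte 0xE2 = 11100010 → 3-byte char #2 = E2 88 96.
Offset 6: leading byte 0xE2 = 11100010 → 3-byte char #3 = E2 86 B3.
Offset 9: leading byte 0xD8 = 11011000 → 2-byte char #4 = D8 A9.
Offset 11: leading byte 0xEF = 11101111 → 3-byte char #5 = EF 88 80.
Offset 14: leading byte 0xEC = 11101100 → 3-byte char #6 = EC AA 92.
Offset 17: leading byte 0xF0 = 11110000 → 4-byte char #7 = F0 90 8D 80.
Offset 21: leading byte 0xE2 = 11100010 → 3-byte char #8 = E2 8B 8D.
Offset 24: leading byte 0xEC = 11101100 → 3-byte char #9 = EC B6 A9.
Leading byte 0xEC = 11101100 matches 1110xxxx → 3-byte sequence.
Byte 1: 0xEC = 11101100, payload 1100 (4 bits).
Byte 2: 0xB6 = 10110110 (10xxxxxx ✓), payload 110110.
Byte 3: 0xA9 = 10101001 (10xxxxxx ✓), payload 101001.
Concatenate: 1100110110101001 = 0xCDA9 (16 bits → U+CDA9).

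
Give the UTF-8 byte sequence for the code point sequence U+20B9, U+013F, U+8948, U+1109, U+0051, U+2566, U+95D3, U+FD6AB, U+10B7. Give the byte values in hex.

E2 82 B9 C4 BF E8 A5 88 E1 84 89 51 E2 95 A6 E9 97 93 F3 BD 9A AB E1 82 B7

U+20B9: 3-byte form → E2 82 B9.
U+013F: 2-byte form → C4 BF.
U+8948: 3-byte form → E8 A5 88.
U+1109: 3-byte form → E1 84 89.
U+0051: 1-byte form → 51.
U+2566: 3-byte form → E2 95 A6.
U+95D3: 3-byte form → E9 97 93.
U+FD6AB: 4-byte form → F3 BD 9A AB.
U+10B7: 3-byte form → E1 82 B7.
Concatenated (25 bytes): E2 82 B9 C4 BF E8 A5 88 E1 84 89 51 E2 95 A6 E9 97 93 F3 BD 9A AB E1 82 B7.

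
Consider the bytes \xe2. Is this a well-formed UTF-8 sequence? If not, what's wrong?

Leading byte 0xE2 = 11100010 → 3-byte form, but only 1 byte is present.

invalid (sequence truncated)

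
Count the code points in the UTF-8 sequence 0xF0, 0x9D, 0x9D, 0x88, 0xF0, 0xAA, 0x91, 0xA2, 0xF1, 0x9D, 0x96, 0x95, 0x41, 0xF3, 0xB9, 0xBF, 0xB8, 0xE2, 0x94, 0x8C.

6

Byte at offset 0: 0xF0 = 11110000 → 4-byte char (#1). Advance 4.
Byte at offset 4: 0xF0 = 11110000 → 4-byte char (#2). Advance 4.
Byte at offset 8: 0xF1 = 11110001 → 4-byte char (#3). Advance 4.
Byte at offset 12: 0x41 = 01000001 → 1-byte char (#4). Advance 1.
Byte at offset 13: 0xF3 = 11110011 → 4-byte char (#5). Advance 4.
Byte at offset 17: 0xE2 = 11100010 → 3-byte char (#6). Advance 3.
Reached end at offset 20 after 6 code points.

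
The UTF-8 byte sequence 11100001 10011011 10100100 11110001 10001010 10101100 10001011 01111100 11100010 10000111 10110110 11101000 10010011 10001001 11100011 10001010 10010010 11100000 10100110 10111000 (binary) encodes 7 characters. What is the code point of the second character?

U+4AB0B

Offset 0: leading byte 0xE1 = 11100001 → 3-byte char #1 = E1 9B A4.
Offset 3: leading byte 0xF1 = 11110001 → 4-byte char #2 = F1 8A AC 8B.
Leading byte 0xF1 = 11110001 matches 11110xxx → 4-byte sequence.
Byte 1: 0xF1 = 11110001, payload 001 (3 bits).
Byte 2: 0x8A = 10001010 (10xxxxxx ✓), payload 001010.
Byte 3: 0xAC = 10101100 (10xxxxxx ✓), payload 101100.
Byte 4: 0x8B = 10001011 (10xxxxxx ✓), payload 001011.
Concatenate: 001001010101100001011 = 0x4AB0B (21 bits → U+4AB0B).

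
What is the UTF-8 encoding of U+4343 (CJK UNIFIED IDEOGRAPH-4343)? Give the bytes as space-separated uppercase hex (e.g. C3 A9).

E4 8D 83

U+4343 = 0x4343 = 17219 decimal. In range U+0800–U+FFFF → 3-byte form: 1110xxxx 10xxxxxx 10xxxxxx.
Binary (16 bits): 0100001101000011.
Split 4+6+6: 0100 | 001101 | 000011.
Byte 1: 11100100 = 0xE4.
Byte 2: 10001101 = 0x8D.
Byte 3: 10000011 = 0x83.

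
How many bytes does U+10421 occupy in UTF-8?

4

U+10421 = 0x10421. UTF-8 uses 1 byte below 0x80, 2 below 0x800, 3 below 0x10000, 4 up to 0x10FFFF. 0x10421 is in U+10000–U+10FFFF → 4 bytes.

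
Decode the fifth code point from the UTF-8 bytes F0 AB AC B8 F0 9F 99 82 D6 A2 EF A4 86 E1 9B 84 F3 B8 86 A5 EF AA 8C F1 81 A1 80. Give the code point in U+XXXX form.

Offset 0: leading byte 0xF0 = 11110000 → 4-byte char #1 = F0 AB AC B8.
Offset 4: leading byte 0xF0 = 11110000 → 4-byte char #2 = F0 9F 99 82.
Offset 8: leading byte 0xD6 = 11010110 → 2-byte char #3 = D6 A2.
Offset 10: leading byte 0xEF = 11101111 → 3-byte char #4 = EF A4 86.
Offset 13: leading byte 0xE1 = 11100001 → 3-byte char #5 = E1 9B 84.
Leading byte 0xE1 = 11100001 matches 1110xxxx → 3-byte sequence.
Byte 1: 0xE1 = 11100001, payload 0001 (4 bits).
Byte 2: 0x9B = 10011011 (10xxxxxx ✓), payload 011011.
Byte 3: 0x84 = 10000100 (10xxxxxx ✓), payload 000100.
Concatenate: 0001011011000100 = 0x16C4 (16 bits → U+16C4).

U+16C4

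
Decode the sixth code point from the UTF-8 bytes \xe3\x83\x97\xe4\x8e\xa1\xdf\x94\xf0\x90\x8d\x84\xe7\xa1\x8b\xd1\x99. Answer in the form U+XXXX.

Offset 0: leading byte 0xE3 = 11100011 → 3-byte char #1 = E3 83 97.
Offset 3: leading byte 0xE4 = 11100100 → 3-byte char #2 = E4 8E A1.
Offset 6: leading byte 0xDF = 11011111 → 2-byte char #3 = DF 94.
Offset 8: leading byte 0xF0 = 11110000 → 4-byte char #4 = F0 90 8D 84.
Offset 12: leading byte 0xE7 = 11100111 → 3-byte char #5 = E7 A1 8B.
Offset 15: leading byte 0xD1 = 11010001 → 2-byte char #6 = D1 99.
Leading byte 0xD1 = 11010001 matches 110xxxxx → 2-byte sequence.
Byte 1: 0xD1 = 11010001, payload 10001 (5 bits).
Byte 2: 0x99 = 10011001 (10xxxxxx ✓), payload 011001.
Concatenate: 10001011001 = 0x459 (11 bits → U+0459).

U+0459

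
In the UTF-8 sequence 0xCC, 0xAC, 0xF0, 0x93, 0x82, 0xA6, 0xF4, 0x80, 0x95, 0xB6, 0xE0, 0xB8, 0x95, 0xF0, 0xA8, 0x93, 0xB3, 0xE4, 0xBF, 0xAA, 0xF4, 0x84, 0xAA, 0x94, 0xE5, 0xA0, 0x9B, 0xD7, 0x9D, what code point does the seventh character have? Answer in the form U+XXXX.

Offset 0: leading byte 0xCC = 11001100 → 2-byte char #1 = CC AC.
Offset 2: leading byte 0xF0 = 11110000 → 4-byte char #2 = F0 93 82 A6.
Offset 6: leading byte 0xF4 = 11110100 → 4-byte char #3 = F4 80 95 B6.
Offset 10: leading byte 0xE0 = 11100000 → 3-byte char #4 = E0 B8 95.
Offset 13: leading byte 0xF0 = 11110000 → 4-byte char #5 = F0 A8 93 B3.
Offset 17: leading byte 0xE4 = 11100100 → 3-byte char #6 = E4 BF AA.
Offset 20: leading byte 0xF4 = 11110100 → 4-byte char #7 = F4 84 AA 94.
Leading byte 0xF4 = 11110100 matches 11110xxx → 4-byte sequence.
Byte 1: 0xF4 = 11110100, payload 100 (3 bits).
Byte 2: 0x84 = 10000100 (10xxxxxx ✓), payload 000100.
Byte 3: 0xAA = 10101010 (10xxxxxx ✓), payload 101010.
Byte 4: 0x94 = 10010100 (10xxxxxx ✓), payload 010100.
Concatenate: 100000100101010010100 = 0x104A94 (21 bits → U+104A94).

U+104A94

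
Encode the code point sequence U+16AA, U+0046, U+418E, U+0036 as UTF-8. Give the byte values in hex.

U+16AA: 3-byte form → E1 9A AA.
U+0046: 1-byte form → 46.
U+418E: 3-byte form → E4 86 8E.
U+0036: 1-byte form → 36.
Concatenated (8 bytes): E1 9A AA 46 E4 86 8E 36.

E1 9A AA 46 E4 86 8E 36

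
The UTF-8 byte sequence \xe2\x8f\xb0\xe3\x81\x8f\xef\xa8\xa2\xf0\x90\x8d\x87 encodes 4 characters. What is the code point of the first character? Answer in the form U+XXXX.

Offset 0: leading byte 0xE2 = 11100010 → 3-byte char #1 = E2 8F B0.
Leading byte 0xE2 = 11100010 matches 1110xxxx → 3-byte sequence.
Byte 1: 0xE2 = 11100010, payload 0010 (4 bits).
Byte 2: 0x8F = 10001111 (10xxxxxx ✓), payload 001111.
Byte 3: 0xB0 = 10110000 (10xxxxxx ✓), payload 110000.
Concatenate: 0010001111110000 = 0x23F0 (16 bits → U+23F0).

U+23F0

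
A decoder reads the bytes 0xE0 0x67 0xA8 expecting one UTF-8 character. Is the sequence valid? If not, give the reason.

invalid (non-continuation byte where continuation expected)

Leading byte 0xE0 = 11100000 → 3-byte form.
Byte 2 is 0x67 = 01100111, which is not 10xxxxxx — expected a continuation byte.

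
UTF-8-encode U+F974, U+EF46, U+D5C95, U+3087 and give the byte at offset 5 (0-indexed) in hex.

U+F974 → 3-byte form EF A5 B4 at offsets 0–2.
U+EF46 → 3-byte form EE BD 86 at offsets 3–5.
Offset 5 falls in char 2's range; it's byte 3 of EE BD 86 = 0x86.

0x86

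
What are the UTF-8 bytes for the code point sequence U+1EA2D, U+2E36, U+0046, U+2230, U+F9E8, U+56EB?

U+1EA2D: 4-byte form → F0 9E A8 AD.
U+2E36: 3-byte form → E2 B8 B6.
U+0046: 1-byte form → 46.
U+2230: 3-byte form → E2 88 B0.
U+F9E8: 3-byte form → EF A7 A8.
U+56EB: 3-byte form → E5 9B AB.
Concatenated (17 bytes): F0 9E A8 AD E2 B8 B6 46 E2 88 B0 EF A7 A8 E5 9B AB.

F0 9E A8 AD E2 B8 B6 46 E2 88 B0 EF A7 A8 E5 9B AB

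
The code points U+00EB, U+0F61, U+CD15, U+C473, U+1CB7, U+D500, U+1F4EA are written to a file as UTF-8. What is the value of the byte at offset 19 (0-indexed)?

0x93

U+00EB → 2-byte form C3 AB at offsets 0–1.
U+0F61 → 3-byte form E0 BD A1 at offsets 2–4.
U+CD15 → 3-byte form EC B4 95 at offsets 5–7.
U+C473 → 3-byte form EC 91 B3 at offsets 8–10.
U+1CB7 → 3-byte form E1 B2 B7 at offsets 11–13.
U+D500 → 3-byte form ED 94 80 at offsets 14–16.
U+1F4EA → 4-byte form F0 9F 93 AA at offsets 17–20.
Offset 19 falls in char 7's range; it's byte 3 of F0 9F 93 AA = 0x93.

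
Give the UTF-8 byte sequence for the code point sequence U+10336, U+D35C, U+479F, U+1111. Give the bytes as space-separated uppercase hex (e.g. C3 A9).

F0 90 8C B6 ED 8D 9C E4 9E 9F E1 84 91

U+10336: 4-byte form → F0 90 8C B6.
U+D35C: 3-byte form → ED 8D 9C.
U+479F: 3-byte form → E4 9E 9F.
U+1111: 3-byte form → E1 84 91.
Concatenated (13 bytes): F0 90 8C B6 ED 8D 9C E4 9E 9F E1 84 91.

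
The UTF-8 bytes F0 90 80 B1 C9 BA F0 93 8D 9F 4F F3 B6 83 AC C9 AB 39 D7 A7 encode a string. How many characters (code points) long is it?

Byte at offset 0: 0xF0 = 11110000 → 4-byte char (#1). Advance 4.
Byte at offset 4: 0xC9 = 11001001 → 2-byte char (#2). Advance 2.
Byte at offset 6: 0xF0 = 11110000 → 4-byte char (#3). Advance 4.
Byte at offset 10: 0x4F = 01001111 → 1-byte char (#4). Advance 1.
Byte at offset 11: 0xF3 = 11110011 → 4-byte char (#5). Advance 4.
Byte at offset 15: 0xC9 = 11001001 → 2-byte char (#6). Advance 2.
Byte at offset 17: 0x39 = 00111001 → 1-byte char (#7). Advance 1.
Byte at offset 18: 0xD7 = 11010111 → 2-byte char (#8). Advance 2.
Reached end at offset 20 after 8 code points.

8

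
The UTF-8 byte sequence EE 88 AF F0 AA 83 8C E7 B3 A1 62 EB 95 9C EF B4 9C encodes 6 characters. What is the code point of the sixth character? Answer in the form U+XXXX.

U+FD1C

Offset 0: leading byte 0xEE = 11101110 → 3-byte char #1 = EE 88 AF.
Offset 3: leading byte 0xF0 = 11110000 → 4-byte char #2 = F0 AA 83 8C.
Offset 7: leading byte 0xE7 = 11100111 → 3-byte char #3 = E7 B3 A1.
Offset 10: leading byte 0x62 = 01100010 → 1-byte char #4 = 62.
Offset 11: leading byte 0xEB = 11101011 → 3-byte char #5 = EB 95 9C.
Offset 14: leading byte 0xEF = 11101111 → 3-byte char #6 = EF B4 9C.
Leading byte 0xEF = 11101111 matches 1110xxxx → 3-byte sequence.
Byte 1: 0xEF = 11101111, payload 1111 (4 bits).
Byte 2: 0xB4 = 10110100 (10xxxxxx ✓), payload 110100.
Byte 3: 0x9C = 10011100 (10xxxxxx ✓), payload 011100.
Concatenate: 1111110100011100 = 0xFD1C (16 bits → U+FD1C).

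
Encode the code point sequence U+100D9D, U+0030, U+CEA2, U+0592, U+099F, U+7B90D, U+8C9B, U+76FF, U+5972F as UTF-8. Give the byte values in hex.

F4 80 B6 9D 30 EC BA A2 D6 92 E0 A6 9F F1 BB A4 8D E8 B2 9B E7 9B BF F1 99 9C AF

U+100D9D: 4-byte form → F4 80 B6 9D.
U+0030: 1-byte form → 30.
U+CEA2: 3-byte form → EC BA A2.
U+0592: 2-byte form → D6 92.
U+099F: 3-byte form → E0 A6 9F.
U+7B90D: 4-byte form → F1 BB A4 8D.
U+8C9B: 3-byte form → E8 B2 9B.
U+76FF: 3-byte form → E7 9B BF.
U+5972F: 4-byte form → F1 99 9C AF.
Concatenated (27 bytes): F4 80 B6 9D 30 EC BA A2 D6 92 E0 A6 9F F1 BB A4 8D E8 B2 9B E7 9B BF F1 99 9C AF.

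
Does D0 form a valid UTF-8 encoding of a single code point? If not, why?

Leading byte 0xD0 = 11010000 → 2-byte form, but only 1 byte is present.

invalid (sequence truncated)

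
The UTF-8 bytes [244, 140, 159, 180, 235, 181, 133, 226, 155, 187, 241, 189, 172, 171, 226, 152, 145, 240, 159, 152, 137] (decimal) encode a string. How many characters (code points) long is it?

Byte at offset 0: 0xF4 = 11110100 → 4-byte char (#1). Advance 4.
Byte at offset 4: 0xEB = 11101011 → 3-byte char (#2). Advance 3.
Byte at offset 7: 0xE2 = 11100010 → 3-byte char (#3). Advance 3.
Byte at offset 10: 0xF1 = 11110001 → 4-byte char (#4). Advance 4.
Byte at offset 14: 0xE2 = 11100010 → 3-byte char (#5). Advance 3.
Byte at offset 17: 0xF0 = 11110000 → 4-byte char (#6). Advance 4.
Reached end at offset 21 after 6 code points.

6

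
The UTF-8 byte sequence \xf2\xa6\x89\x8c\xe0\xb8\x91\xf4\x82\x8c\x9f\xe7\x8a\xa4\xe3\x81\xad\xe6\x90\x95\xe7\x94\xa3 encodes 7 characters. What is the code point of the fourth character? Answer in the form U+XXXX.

Offset 0: leading byte 0xF2 = 11110010 → 4-byte char #1 = F2 A6 89 8C.
Offset 4: leading byte 0xE0 = 11100000 → 3-byte char #2 = E0 B8 91.
Offset 7: leading byte 0xF4 = 11110100 → 4-byte char #3 = F4 82 8C 9F.
Offset 11: leading byte 0xE7 = 11100111 → 3-byte char #4 = E7 8A A4.
Leading byte 0xE7 = 11100111 matches 1110xxxx → 3-byte sequence.
Byte 1: 0xE7 = 11100111, payload 0111 (4 bits).
Byte 2: 0x8A = 10001010 (10xxxxxx ✓), payload 001010.
Byte 3: 0xA4 = 10100100 (10xxxxxx ✓), payload 100100.
Concatenate: 0111001010100100 = 0x72A4 (16 bits → U+72A4).

U+72A4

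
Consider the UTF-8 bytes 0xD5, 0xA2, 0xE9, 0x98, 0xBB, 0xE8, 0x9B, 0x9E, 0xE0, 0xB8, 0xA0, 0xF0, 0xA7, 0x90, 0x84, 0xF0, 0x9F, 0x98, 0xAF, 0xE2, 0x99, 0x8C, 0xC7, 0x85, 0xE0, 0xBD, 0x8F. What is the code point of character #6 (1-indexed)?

U+1F62F

Offset 0: leading byte 0xD5 = 11010101 → 2-byte char #1 = D5 A2.
Offset 2: leading byte 0xE9 = 11101001 → 3-byte char #2 = E9 98 BB.
Offset 5: leading byte 0xE8 = 11101000 → 3-byte char #3 = E8 9B 9E.
Offset 8: leading byte 0xE0 = 11100000 → 3-byte char #4 = E0 B8 A0.
Offset 11: leading byte 0xF0 = 11110000 → 4-byte char #5 = F0 A7 90 84.
Offset 15: leading byte 0xF0 = 11110000 → 4-byte char #6 = F0 9F 98 AF.
Leading byte 0xF0 = 11110000 matches 11110xxx → 4-byte sequence.
Byte 1: 0xF0 = 11110000, payload 000 (3 bits).
Byte 2: 0x9F = 10011111 (10xxxxxx ✓), payload 011111.
Byte 3: 0x98 = 10011000 (10xxxxxx ✓), payload 011000.
Byte 4: 0xAF = 10101111 (10xxxxxx ✓), payload 101111.
Concatenate: 000011111011000101111 = 0x1F62F (21 bits → U+1F62F).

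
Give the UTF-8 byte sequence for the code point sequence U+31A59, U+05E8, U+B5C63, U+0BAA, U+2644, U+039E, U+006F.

U+31A59: 4-byte form → F0 B1 A9 99.
U+05E8: 2-byte form → D7 A8.
U+B5C63: 4-byte form → F2 B5 B1 A3.
U+0BAA: 3-byte form → E0 AE AA.
U+2644: 3-byte form → E2 99 84.
U+039E: 2-byte form → CE 9E.
U+006F: 1-byte form → 6F.
Concatenated (19 bytes): F0 B1 A9 99 D7 A8 F2 B5 B1 A3 E0 AE AA E2 99 84 CE 9E 6F.

F0 B1 A9 99 D7 A8 F2 B5 B1 A3 E0 AE AA E2 99 84 CE 9E 6F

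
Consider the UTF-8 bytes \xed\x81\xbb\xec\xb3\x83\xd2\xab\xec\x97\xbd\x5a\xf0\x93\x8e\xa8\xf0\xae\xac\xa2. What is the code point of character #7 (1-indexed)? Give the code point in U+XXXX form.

U+2EB22

Offset 0: leading byte 0xED = 11101101 → 3-byte char #1 = ED 81 BB.
Offset 3: leading byte 0xEC = 11101100 → 3-byte char #2 = EC B3 83.
Offset 6: leading byte 0xD2 = 11010010 → 2-byte char #3 = D2 AB.
Offset 8: leading byte 0xEC = 11101100 → 3-byte char #4 = EC 97 BD.
Offset 11: leading byte 0x5A = 01011010 → 1-byte char #5 = 5A.
Offset 12: leading byte 0xF0 = 11110000 → 4-byte char #6 = F0 93 8E A8.
Offset 16: leading byte 0xF0 = 11110000 → 4-byte char #7 = F0 AE AC A2.
Leading byte 0xF0 = 11110000 matches 11110xxx → 4-byte sequence.
Byte 1: 0xF0 = 11110000, payload 000 (3 bits).
Byte 2: 0xAE = 10101110 (10xxxxxx ✓), payload 101110.
Byte 3: 0xAC = 10101100 (10xxxxxx ✓), payload 101100.
Byte 4: 0xA2 = 10100010 (10xxxxxx ✓), payload 100010.
Concatenate: 000101110101100100010 = 0x2EB22 (21 bits → U+2EB22).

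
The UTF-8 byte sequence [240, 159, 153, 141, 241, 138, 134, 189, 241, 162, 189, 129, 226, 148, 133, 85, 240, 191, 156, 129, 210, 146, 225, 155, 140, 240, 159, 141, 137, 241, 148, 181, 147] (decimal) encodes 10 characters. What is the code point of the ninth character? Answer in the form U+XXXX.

U+1F349

Offset 0: leading byte 0xF0 = 11110000 → 4-byte char #1 = F0 9F 99 8D.
Offset 4: leading byte 0xF1 = 11110001 → 4-byte char #2 = F1 8A 86 BD.
Offset 8: leading byte 0xF1 = 11110001 → 4-byte char #3 = F1 A2 BD 81.
Offset 12: leading byte 0xE2 = 11100010 → 3-byte char #4 = E2 94 85.
Offset 15: leading byte 0x55 = 01010101 → 1-byte char #5 = 55.
Offset 16: leading byte 0xF0 = 11110000 → 4-byte char #6 = F0 BF 9C 81.
Offset 20: leading byte 0xD2 = 11010010 → 2-byte char #7 = D2 92.
Offset 22: leading byte 0xE1 = 11100001 → 3-byte char #8 = E1 9B 8C.
Offset 25: leading byte 0xF0 = 11110000 → 4-byte char #9 = F0 9F 8D 89.
Leading byte 0xF0 = 11110000 matches 11110xxx → 4-byte sequence.
Byte 1: 0xF0 = 11110000, payload 000 (3 bits).
Byte 2: 0x9F = 10011111 (10xxxxxx ✓), payload 011111.
Byte 3: 0x8D = 10001101 (10xxxxxx ✓), payload 001101.
Byte 4: 0x89 = 10001001 (10xxxxxx ✓), payload 001001.
Concatenate: 000011111001101001001 = 0x1F349 (21 bits → U+1F349).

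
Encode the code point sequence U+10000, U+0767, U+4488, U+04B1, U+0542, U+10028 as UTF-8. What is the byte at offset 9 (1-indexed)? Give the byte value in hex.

0x88

1-indexed offset 9 is 0-indexed offset 8.
U+10000 → 4-byte form F0 90 80 80 at offsets 0–3.
U+0767 → 2-byte form DD A7 at offsets 4–5.
U+4488 → 3-byte form E4 92 88 at offsets 6–8.
Offset 8 falls in char 3's range; it's byte 3 of E4 92 88 = 0x88.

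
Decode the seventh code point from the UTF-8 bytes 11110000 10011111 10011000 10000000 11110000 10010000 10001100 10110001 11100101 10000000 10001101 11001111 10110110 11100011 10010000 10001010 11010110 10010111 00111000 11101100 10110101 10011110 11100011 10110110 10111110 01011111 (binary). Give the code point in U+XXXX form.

U+0038

Offset 0: leading byte 0xF0 = 11110000 → 4-byte char #1 = F0 9F 98 80.
Offset 4: leading byte 0xF0 = 11110000 → 4-byte char #2 = F0 90 8C B1.
Offset 8: leading byte 0xE5 = 11100101 → 3-byte char #3 = E5 80 8D.
Offset 11: leading byte 0xCF = 11001111 → 2-byte char #4 = CF B6.
Offset 13: leading byte 0xE3 = 11100011 → 3-byte char #5 = E3 90 8A.
Offset 16: leading byte 0xD6 = 11010110 → 2-byte char #6 = D6 97.
Offset 18: leading byte 0x38 = 00111000 → 1-byte char #7 = 38.
Leading byte 0x38 = 00111000 matches 0xxxxxxx → 1-byte sequence.
Byte 1: 0x38 = 00111000, payload 0111000 (7 bits).
Concatenate: 0111000 = 0x38 (7 bits → U+0038).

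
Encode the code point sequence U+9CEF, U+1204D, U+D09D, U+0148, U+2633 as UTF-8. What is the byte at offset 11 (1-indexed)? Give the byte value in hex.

1-indexed offset 11 is 0-indexed offset 10.
U+9CEF → 3-byte form E9 B3 AF at offsets 0–2.
U+1204D → 4-byte form F0 92 81 8D at offsets 3–6.
U+D09D → 3-byte form ED 82 9D at offsets 7–9.
U+0148 → 2-byte form C5 88 at offsets 10–11.
Offset 10 falls in char 4's range; it's byte 1 of C5 88 = 0xC5.

0xC5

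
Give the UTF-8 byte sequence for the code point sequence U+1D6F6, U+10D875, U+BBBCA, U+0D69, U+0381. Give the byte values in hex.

F0 9D 9B B6 F4 8D A1 B5 F2 BB AF 8A E0 B5 A9 CE 81

U+1D6F6: 4-byte form → F0 9D 9B B6.
U+10D875: 4-byte form → F4 8D A1 B5.
U+BBBCA: 4-byte form → F2 BB AF 8A.
U+0D69: 3-byte form → E0 B5 A9.
U+0381: 2-byte form → CE 81.
Concatenated (17 bytes): F0 9D 9B B6 F4 8D A1 B5 F2 BB AF 8A E0 B5 A9 CE 81.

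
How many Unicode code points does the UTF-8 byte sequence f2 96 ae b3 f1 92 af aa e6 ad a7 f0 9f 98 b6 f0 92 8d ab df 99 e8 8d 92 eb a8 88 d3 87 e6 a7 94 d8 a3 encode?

Byte at offset 0: 0xF2 = 11110010 → 4-byte char (#1). Advance 4.
Byte at offset 4: 0xF1 = 11110001 → 4-byte char (#2). Advance 4.
Byte at offset 8: 0xE6 = 11100110 → 3-byte char (#3). Advance 3.
Byte at offset 11: 0xF0 = 11110000 → 4-byte char (#4). Advance 4.
Byte at offset 15: 0xF0 = 11110000 → 4-byte char (#5). Advance 4.
Byte at offset 19: 0xDF = 11011111 → 2-byte char (#6). Advance 2.
Byte at offset 21: 0xE8 = 11101000 → 3-byte char (#7). Advance 3.
Byte at offset 24: 0xEB = 11101011 → 3-byte char (#8). Advance 3.
Byte at offset 27: 0xD3 = 11010011 → 2-byte char (#9). Advance 2.
Byte at offset 29: 0xE6 = 11100110 → 3-byte char (#10). Advance 3.
Byte at offset 32: 0xD8 = 11011000 → 2-byte char (#11). Advance 2.
Reached end at offset 34 after 11 code points.

11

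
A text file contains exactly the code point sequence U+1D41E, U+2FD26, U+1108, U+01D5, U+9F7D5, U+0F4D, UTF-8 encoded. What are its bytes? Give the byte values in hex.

F0 9D 90 9E F0 AF B4 A6 E1 84 88 C7 95 F2 9F 9F 95 E0 BD 8D

U+1D41E: 4-byte form → F0 9D 90 9E.
U+2FD26: 4-byte form → F0 AF B4 A6.
U+1108: 3-byte form → E1 84 88.
U+01D5: 2-byte form → C7 95.
U+9F7D5: 4-byte form → F2 9F 9F 95.
U+0F4D: 3-byte form → E0 BD 8D.
Concatenated (20 bytes): F0 9D 90 9E F0 AF B4 A6 E1 84 88 C7 95 F2 9F 9F 95 E0 BD 8D.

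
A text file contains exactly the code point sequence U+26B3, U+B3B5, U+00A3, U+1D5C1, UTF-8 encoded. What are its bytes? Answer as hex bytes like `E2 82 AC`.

E2 9A B3 EB 8E B5 C2 A3 F0 9D 97 81

U+26B3: 3-byte form → E2 9A B3.
U+B3B5: 3-byte form → EB 8E B5.
U+00A3: 2-byte form → C2 A3.
U+1D5C1: 4-byte form → F0 9D 97 81.
Concatenated (12 bytes): E2 9A B3 EB 8E B5 C2 A3 F0 9D 97 81.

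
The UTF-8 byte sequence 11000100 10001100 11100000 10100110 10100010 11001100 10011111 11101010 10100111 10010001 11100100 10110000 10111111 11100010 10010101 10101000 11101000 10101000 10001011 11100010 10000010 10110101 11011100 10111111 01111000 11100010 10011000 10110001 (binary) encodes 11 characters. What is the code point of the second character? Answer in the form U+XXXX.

Offset 0: leading byte 0xC4 = 11000100 → 2-byte char #1 = C4 8C.
Offset 2: leading byte 0xE0 = 11100000 → 3-byte char #2 = E0 A6 A2.
Leading byte 0xE0 = 11100000 matches 1110xxxx → 3-byte sequence.
Byte 1: 0xE0 = 11100000, payload 0000 (4 bits).
Byte 2: 0xA6 = 10100110 (10xxxxxx ✓), payload 100110.
Byte 3: 0xA2 = 10100010 (10xxxxxx ✓), payload 100010.
Concatenate: 0000100110100010 = 0x9A2 (16 bits → U+09A2).

U+09A2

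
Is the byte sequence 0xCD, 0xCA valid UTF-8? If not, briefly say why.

Leading byte 0xCD = 11001101 → 2-byte form.
Byte 2 is 0xCA = 11001010, which is not 10xxxxxx — expected a continuation byte.

invalid (non-continuation byte where continuation expected)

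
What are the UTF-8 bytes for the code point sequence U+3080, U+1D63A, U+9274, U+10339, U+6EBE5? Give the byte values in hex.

U+3080: 3-byte form → E3 82 80.
U+1D63A: 4-byte form → F0 9D 98 BA.
U+9274: 3-byte form → E9 89 B4.
U+10339: 4-byte form → F0 90 8C B9.
U+6EBE5: 4-byte form → F1 AE AF A5.
Concatenated (18 bytes): E3 82 80 F0 9D 98 BA E9 89 B4 F0 90 8C B9 F1 AE AF A5.

E3 82 80 F0 9D 98 BA E9 89 B4 F0 90 8C B9 F1 AE AF A5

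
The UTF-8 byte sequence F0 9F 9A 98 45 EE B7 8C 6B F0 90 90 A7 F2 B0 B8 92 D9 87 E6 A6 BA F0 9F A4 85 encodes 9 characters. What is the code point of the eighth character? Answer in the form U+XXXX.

U+69BA

Offset 0: leading byte 0xF0 = 11110000 → 4-byte char #1 = F0 9F 9A 98.
Offset 4: leading byte 0x45 = 01000101 → 1-byte char #2 = 45.
Offset 5: leading byte 0xEE = 11101110 → 3-byte char #3 = EE B7 8C.
Offset 8: leading byte 0x6B = 01101011 → 1-byte char #4 = 6B.
Offset 9: leading byte 0xF0 = 11110000 → 4-byte char #5 = F0 90 90 A7.
Offset 13: leading byte 0xF2 = 11110010 → 4-byte char #6 = F2 B0 B8 92.
Offset 17: leading byte 0xD9 = 11011001 → 2-byte char #7 = D9 87.
Offset 19: leading byte 0xE6 = 11100110 → 3-byte char #8 = E6 A6 BA.
Leading byte 0xE6 = 11100110 matches 1110xxxx → 3-byte sequence.
Byte 1: 0xE6 = 11100110, payload 0110 (4 bits).
Byte 2: 0xA6 = 10100110 (10xxxxxx ✓), payload 100110.
Byte 3: 0xBA = 10111010 (10xxxxxx ✓), payload 111010.
Concatenate: 0110100110111010 = 0x69BA (16 bits → U+69BA).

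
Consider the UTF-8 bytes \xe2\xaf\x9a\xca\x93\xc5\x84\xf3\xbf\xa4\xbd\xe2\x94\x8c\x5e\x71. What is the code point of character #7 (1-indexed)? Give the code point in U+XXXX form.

Offset 0: leading byte 0xE2 = 11100010 → 3-byte char #1 = E2 AF 9A.
Offset 3: leading byte 0xCA = 11001010 → 2-byte char #2 = CA 93.
Offset 5: leading byte 0xC5 = 11000101 → 2-byte char #3 = C5 84.
Offset 7: leading byte 0xF3 = 11110011 → 4-byte char #4 = F3 BF A4 BD.
Offset 11: leading byte 0xE2 = 11100010 → 3-byte char #5 = E2 94 8C.
Offset 14: leading byte 0x5E = 01011110 → 1-byte char #6 = 5E.
Offset 15: leading byte 0x71 = 01110001 → 1-byte char #7 = 71.
Leading byte 0x71 = 01110001 matches 0xxxxxxx → 1-byte sequence.
Byte 1: 0x71 = 01110001, payload 1110001 (7 bits).
Concatenate: 1110001 = 0x71 (7 bits → U+0071).

U+0071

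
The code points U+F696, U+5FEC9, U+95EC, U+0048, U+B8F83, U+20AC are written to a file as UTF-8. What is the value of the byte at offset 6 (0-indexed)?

U+F696 → 3-byte form EF 9A 96 at offsets 0–2.
U+5FEC9 → 4-byte form F1 9F BB 89 at offsets 3–6.
Offset 6 falls in char 2's range; it's byte 4 of F1 9F BB 89 = 0x89.

0x89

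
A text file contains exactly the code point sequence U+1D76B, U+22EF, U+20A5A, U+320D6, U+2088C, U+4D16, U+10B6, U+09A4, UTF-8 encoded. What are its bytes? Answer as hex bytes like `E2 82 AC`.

F0 9D 9D AB E2 8B AF F0 A0 A9 9A F0 B2 83 96 F0 A0 A2 8C E4 B4 96 E1 82 B6 E0 A6 A4

U+1D76B: 4-byte form → F0 9D 9D AB.
U+22EF: 3-byte form → E2 8B AF.
U+20A5A: 4-byte form → F0 A0 A9 9A.
U+320D6: 4-byte form → F0 B2 83 96.
U+2088C: 4-byte form → F0 A0 A2 8C.
U+4D16: 3-byte form → E4 B4 96.
U+10B6: 3-byte form → E1 82 B6.
U+09A4: 3-byte form → E0 A6 A4.
Concatenated (28 bytes): F0 9D 9D AB E2 8B AF F0 A0 A9 9A F0 B2 83 96 F0 A0 A2 8C E4 B4 96 E1 82 B6 E0 A6 A4.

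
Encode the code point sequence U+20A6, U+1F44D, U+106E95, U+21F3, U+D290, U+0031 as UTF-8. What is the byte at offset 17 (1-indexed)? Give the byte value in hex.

1-indexed offset 17 is 0-indexed offset 16.
U+20A6 → 3-byte form E2 82 A6 at offsets 0–2.
U+1F44D → 4-byte form F0 9F 91 8D at offsets 3–6.
U+106E95 → 4-byte form F4 86 BA 95 at offsets 7–10.
U+21F3 → 3-byte form E2 87 B3 at offsets 11–13.
U+D290 → 3-byte form ED 8A 90 at offsets 14–16.
Offset 16 falls in char 5's range; it's byte 3 of ED 8A 90 = 0x90.

0x90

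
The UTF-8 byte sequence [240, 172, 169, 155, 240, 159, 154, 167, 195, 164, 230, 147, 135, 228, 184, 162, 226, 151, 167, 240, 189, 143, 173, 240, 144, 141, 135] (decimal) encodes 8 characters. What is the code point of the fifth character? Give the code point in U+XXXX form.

Offset 0: leading byte 0xF0 = 11110000 → 4-byte char #1 = F0 AC A9 9B.
Offset 4: leading byte 0xF0 = 11110000 → 4-byte char #2 = F0 9F 9A A7.
Offset 8: leading byte 0xC3 = 11000011 → 2-byte char #3 = C3 A4.
Offset 10: leading byte 0xE6 = 11100110 → 3-byte char #4 = E6 93 87.
Offset 13: leading byte 0xE4 = 11100100 → 3-byte char #5 = E4 B8 A2.
Leading byte 0xE4 = 11100100 matches 1110xxxx → 3-byte sequence.
Byte 1: 0xE4 = 11100100, payload 0100 (4 bits).
Byte 2: 0xB8 = 10111000 (10xxxxxx ✓), payload 111000.
Byte 3: 0xA2 = 10100010 (10xxxxxx ✓), payload 100010.
Concatenate: 0100111000100010 = 0x4E22 (16 bits → U+4E22).

U+4E22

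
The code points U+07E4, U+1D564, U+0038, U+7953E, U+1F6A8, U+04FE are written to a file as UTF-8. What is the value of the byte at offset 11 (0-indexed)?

U+07E4 → 2-byte form DF A4 at offsets 0–1.
U+1D564 → 4-byte form F0 9D 95 A4 at offsets 2–5.
U+0038 → 1-byte form 38 at offsets 6–6.
U+7953E → 4-byte form F1 B9 94 BE at offsets 7–10.
U+1F6A8 → 4-byte form F0 9F 9A A8 at offsets 11–14.
Offset 11 falls in char 5's range; it's byte 1 of F0 9F 9A A8 = 0xF0.

0xF0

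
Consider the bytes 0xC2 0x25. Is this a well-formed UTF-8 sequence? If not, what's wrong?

Leading byte 0xC2 = 11000010 → 2-byte form.
Byte 2 is 0x25 = 00100101, which is not 10xxxxxx — expected a continuation byte.

invalid (non-continuation byte where continuation expected)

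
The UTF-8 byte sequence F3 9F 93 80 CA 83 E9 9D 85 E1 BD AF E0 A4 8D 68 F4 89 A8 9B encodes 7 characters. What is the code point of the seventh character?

Offset 0: leading byte 0xF3 = 11110011 → 4-byte char #1 = F3 9F 93 80.
Offset 4: leading byte 0xCA = 11001010 → 2-byte char #2 = CA 83.
Offset 6: leading byte 0xE9 = 11101001 → 3-byte char #3 = E9 9D 85.
Offset 9: leading byte 0xE1 = 11100001 → 3-byte char #4 = E1 BD AF.
Offset 12: leading byte 0xE0 = 11100000 → 3-byte char #5 = E0 A4 8D.
Offset 15: leading byte 0x68 = 01101000 → 1-byte char #6 = 68.
Offset 16: leading byte 0xF4 = 11110100 → 4-byte char #7 = F4 89 A8 9B.
Leading byte 0xF4 = 11110100 matches 11110xxx → 4-byte sequence.
Byte 1: 0xF4 = 11110100, payload 100 (3 bits).
Byte 2: 0x89 = 10001001 (10xxxxxx ✓), payload 001001.
Byte 3: 0xA8 = 10101000 (10xxxxxx ✓), payload 101000.
Byte 4: 0x9B = 10011011 (10xxxxxx ✓), payload 011011.
Concatenate: 100001001101000011011 = 0x109A1B (21 bits → U+109A1B).

U+109A1B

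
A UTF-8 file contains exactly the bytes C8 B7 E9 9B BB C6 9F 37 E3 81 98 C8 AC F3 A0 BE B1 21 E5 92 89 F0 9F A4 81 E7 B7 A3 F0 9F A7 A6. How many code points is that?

12

Byte at offset 0: 0xC8 = 11001000 → 2-byte char (#1). Advance 2.
Byte at offset 2: 0xE9 = 11101001 → 3-byte char (#2). Advance 3.
Byte at offset 5: 0xC6 = 11000110 → 2-byte char (#3). Advance 2.
Byte at offset 7: 0x37 = 00110111 → 1-byte char (#4). Advance 1.
Byte at offset 8: 0xE3 = 11100011 → 3-byte char (#5). Advance 3.
Byte at offset 11: 0xC8 = 11001000 → 2-byte char (#6). Advance 2.
Byte at offset 13: 0xF3 = 11110011 → 4-byte char (#7). Advance 4.
Byte at offset 17: 0x21 = 00100001 → 1-byte char (#8). Advance 1.
Byte at offset 18: 0xE5 = 11100101 → 3-byte char (#9). Advance 3.
Byte at offset 21: 0xF0 = 11110000 → 4-byte char (#10). Advance 4.
Byte at offset 25: 0xE7 = 11100111 → 3-byte char (#11). Advance 3.
Byte at offset 28: 0xF0 = 11110000 → 4-byte char (#12). Advance 4.
Reached end at offset 32 after 12 code points.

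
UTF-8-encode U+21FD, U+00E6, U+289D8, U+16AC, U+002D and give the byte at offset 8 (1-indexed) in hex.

1-indexed offset 8 is 0-indexed offset 7.
U+21FD → 3-byte form E2 87 BD at offsets 0–2.
U+00E6 → 2-byte form C3 A6 at offsets 3–4.
U+289D8 → 4-byte form F0 A8 A7 98 at offsets 5–8.
Offset 7 falls in char 3's range; it's byte 3 of F0 A8 A7 98 = 0xA7.

0xA7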